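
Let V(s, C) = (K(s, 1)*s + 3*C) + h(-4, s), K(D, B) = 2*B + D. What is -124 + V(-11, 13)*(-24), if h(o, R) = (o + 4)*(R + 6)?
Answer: -3436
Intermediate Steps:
h(o, R) = (4 + o)*(6 + R)
K(D, B) = D + 2*B
V(s, C) = 3*C + s*(2 + s) (V(s, C) = ((s + 2*1)*s + 3*C) + (24 + 4*s + 6*(-4) + s*(-4)) = ((s + 2)*s + 3*C) + (24 + 4*s - 24 - 4*s) = ((2 + s)*s + 3*C) + 0 = (s*(2 + s) + 3*C) + 0 = (3*C + s*(2 + s)) + 0 = 3*C + s*(2 + s))
-124 + V(-11, 13)*(-24) = -124 + (3*13 - 11*(2 - 11))*(-24) = -124 + (39 - 11*(-9))*(-24) = -124 + (39 + 99)*(-24) = -124 + 138*(-24) = -124 - 3312 = -3436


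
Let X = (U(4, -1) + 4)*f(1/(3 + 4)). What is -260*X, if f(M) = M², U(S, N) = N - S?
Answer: 260/49 ≈ 5.3061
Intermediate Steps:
X = -1/49 (X = ((-1 - 1*4) + 4)*(1/(3 + 4))² = ((-1 - 4) + 4)*(1/7)² = (-5 + 4)*(⅐)² = -1*1/49 = -1/49 ≈ -0.020408)
-260*X = -260*(-1/49) = 260/49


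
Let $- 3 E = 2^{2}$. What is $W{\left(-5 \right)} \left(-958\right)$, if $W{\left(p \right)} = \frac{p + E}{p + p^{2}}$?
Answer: $\frac{9101}{30} \approx 303.37$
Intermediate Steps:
$E = - \frac{4}{3}$ ($E = - \frac{2^{2}}{3} = \left(- \frac{1}{3}\right) 4 = - \frac{4}{3} \approx -1.3333$)
$W{\left(p \right)} = \frac{- \frac{4}{3} + p}{p + p^{2}}$ ($W{\left(p \right)} = \frac{p - \frac{4}{3}}{p + p^{2}} = \frac{- \frac{4}{3} + p}{p + p^{2}}$)
$W{\left(-5 \right)} \left(-958\right) = \frac{- \frac{4}{3} - 5}{\left(-5\right) \left(1 - 5\right)} \left(-958\right) = \left(- \frac{1}{5}\right) \frac{1}{-4} \left(- \frac{19}{3}\right) \left(-958\right) = \left(- \frac{1}{5}\right) \left(- \frac{1}{4}\right) \left(- \frac{19}{3}\right) \left(-958\right) = \left(- \frac{19}{60}\right) \left(-958\right) = \frac{9101}{30}$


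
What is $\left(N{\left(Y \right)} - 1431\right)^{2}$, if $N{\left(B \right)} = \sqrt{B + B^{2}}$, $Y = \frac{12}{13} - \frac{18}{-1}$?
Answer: $\frac{\left(18603 - \sqrt{63714}\right)^{2}}{169} \approx 1.9926 \cdot 10^{6}$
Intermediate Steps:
$Y = \frac{246}{13}$ ($Y = 12 \cdot \frac{1}{13} - -18 = \frac{12}{13} + 18 = \frac{246}{13} \approx 18.923$)
$\left(N{\left(Y \right)} - 1431\right)^{2} = \left(\sqrt{\frac{246 \left(1 + \frac{246}{13}\right)}{13}} - 1431\right)^{2} = \left(\sqrt{\frac{246}{13} \cdot \frac{259}{13}} - 1431\right)^{2} = \left(\sqrt{\frac{63714}{169}} - 1431\right)^{2} = \left(\frac{\sqrt{63714}}{13} - 1431\right)^{2} = \left(-1431 + \frac{\sqrt{63714}}{13}\right)^{2}$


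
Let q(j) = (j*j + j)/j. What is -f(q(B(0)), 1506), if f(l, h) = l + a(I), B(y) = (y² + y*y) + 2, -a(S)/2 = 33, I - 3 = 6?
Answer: 63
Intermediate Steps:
I = 9 (I = 3 + 6 = 9)
a(S) = -66 (a(S) = -2*33 = -66)
B(y) = 2 + 2*y² (B(y) = (y² + y²) + 2 = 2*y² + 2 = 2 + 2*y²)
q(j) = (j + j²)/j (q(j) = (j² + j)/j = (j + j²)/j)
f(l, h) = -66 + l (f(l, h) = l - 66 = -66 + l)
-f(q(B(0)), 1506) = -(-66 + (1 + (2 + 2*0²))) = -(-66 + (1 + (2 + 2*0))) = -(-66 + (1 + (2 + 0))) = -(-66 + (1 + 2)) = -(-66 + 3) = -1*(-63) = 63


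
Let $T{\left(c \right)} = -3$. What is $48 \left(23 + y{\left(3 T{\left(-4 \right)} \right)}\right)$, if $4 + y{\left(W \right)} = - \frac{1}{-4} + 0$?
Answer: $924$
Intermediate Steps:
$y{\left(W \right)} = - \frac{15}{4}$ ($y{\left(W \right)} = -4 + \left(- \frac{1}{-4} + 0\right) = -4 + \left(\left(-1\right) \left(- \frac{1}{4}\right) + 0\right) = -4 + \left(\frac{1}{4} + 0\right) = -4 + \frac{1}{4} = - \frac{15}{4}$)
$48 \left(23 + y{\left(3 T{\left(-4 \right)} \right)}\right) = 48 \left(23 - \frac{15}{4}\right) = 48 \cdot \frac{77}{4} = 924$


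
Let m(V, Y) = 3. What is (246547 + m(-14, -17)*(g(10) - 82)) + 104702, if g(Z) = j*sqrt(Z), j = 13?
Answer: 351003 + 39*sqrt(10) ≈ 3.5113e+5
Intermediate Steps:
g(Z) = 13*sqrt(Z)
(246547 + m(-14, -17)*(g(10) - 82)) + 104702 = (246547 + 3*(13*sqrt(10) - 82)) + 104702 = (246547 + 3*(-82 + 13*sqrt(10))) + 104702 = (246547 + (-246 + 39*sqrt(10))) + 104702 = (246301 + 39*sqrt(10)) + 104702 = 351003 + 39*sqrt(10)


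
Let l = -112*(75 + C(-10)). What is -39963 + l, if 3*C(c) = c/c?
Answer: -145201/3 ≈ -48400.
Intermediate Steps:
C(c) = ⅓ (C(c) = (c/c)/3 = (⅓)*1 = ⅓)
l = -25312/3 (l = -112*(75 + ⅓) = -112*226/3 = -25312/3 ≈ -8437.3)
-39963 + l = -39963 - 25312/3 = -145201/3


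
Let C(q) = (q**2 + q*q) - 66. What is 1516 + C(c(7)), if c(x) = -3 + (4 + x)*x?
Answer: 12402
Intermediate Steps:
c(x) = -3 + x*(4 + x)
C(q) = -66 + 2*q**2 (C(q) = (q**2 + q**2) - 66 = 2*q**2 - 66 = -66 + 2*q**2)
1516 + C(c(7)) = 1516 + (-66 + 2*(-3 + 7**2 + 4*7)**2) = 1516 + (-66 + 2*(-3 + 49 + 28)**2) = 1516 + (-66 + 2*74**2) = 1516 + (-66 + 2*5476) = 1516 + (-66 + 10952) = 1516 + 10886 = 12402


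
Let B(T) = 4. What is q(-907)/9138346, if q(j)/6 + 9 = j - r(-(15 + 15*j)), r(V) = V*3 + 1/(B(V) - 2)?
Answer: -250119/9138346 ≈ -0.027370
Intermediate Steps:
r(V) = ½ + 3*V (r(V) = V*3 + 1/(4 - 2) = 3*V + 1/2 = 3*V + ½ = ½ + 3*V)
q(j) = 213 + 276*j (q(j) = -54 + 6*(j - (½ + 3*(-(15 + 15*j)))) = -54 + 6*(j - (½ + 3*(-15*(1 + j)))) = -54 + 6*(j - (½ + 3*(-15 - 15*j))) = -54 + 6*(j - (½ + (-45 - 45*j))) = -54 + 6*(j - (-89/2 - 45*j)) = -54 + 6*(j + (89/2 + 45*j)) = -54 + 6*(89/2 + 46*j) = -54 + (267 + 276*j) = 213 + 276*j)
q(-907)/9138346 = (213 + 276*(-907))/9138346 = (213 - 250332)*(1/9138346) = -250119*1/9138346 = -250119/9138346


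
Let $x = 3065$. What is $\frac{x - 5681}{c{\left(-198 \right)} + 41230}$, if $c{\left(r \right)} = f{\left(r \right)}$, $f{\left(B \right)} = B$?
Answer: $- \frac{327}{5129} \approx -0.063755$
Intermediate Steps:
$c{\left(r \right)} = r$
$\frac{x - 5681}{c{\left(-198 \right)} + 41230} = \frac{3065 - 5681}{-198 + 41230} = - \frac{2616}{41032} = \left(-2616\right) \frac{1}{41032} = - \frac{327}{5129}$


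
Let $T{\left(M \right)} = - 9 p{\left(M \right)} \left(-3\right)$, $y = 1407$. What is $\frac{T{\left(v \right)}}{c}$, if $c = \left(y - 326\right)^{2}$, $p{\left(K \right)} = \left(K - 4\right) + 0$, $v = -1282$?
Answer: $- \frac{34722}{1168561} \approx -0.029713$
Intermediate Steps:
$p{\left(K \right)} = -4 + K$ ($p{\left(K \right)} = \left(-4 + K\right) + 0 = -4 + K$)
$c = 1168561$ ($c = \left(1407 - 326\right)^{2} = 1081^{2} = 1168561$)
$T{\left(M \right)} = -108 + 27 M$ ($T{\left(M \right)} = - 9 \left(-4 + M\right) \left(-3\right) = \left(36 - 9 M\right) \left(-3\right) = -108 + 27 M$)
$\frac{T{\left(v \right)}}{c} = \frac{-108 + 27 \left(-1282\right)}{1168561} = \left(-108 - 34614\right) \frac{1}{1168561} = \left(-34722\right) \frac{1}{1168561} = - \frac{34722}{1168561}$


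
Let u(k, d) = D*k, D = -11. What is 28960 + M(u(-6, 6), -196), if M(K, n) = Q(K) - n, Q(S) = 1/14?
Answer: 408185/14 ≈ 29156.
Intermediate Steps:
Q(S) = 1/14
u(k, d) = -11*k
M(K, n) = 1/14 - n
28960 + M(u(-6, 6), -196) = 28960 + (1/14 - 1*(-196)) = 28960 + (1/14 + 196) = 28960 + 2745/14 = 408185/14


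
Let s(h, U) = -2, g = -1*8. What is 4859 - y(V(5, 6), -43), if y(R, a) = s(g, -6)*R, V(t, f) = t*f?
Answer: 4919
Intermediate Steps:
g = -8
V(t, f) = f*t
y(R, a) = -2*R
4859 - y(V(5, 6), -43) = 4859 - (-2)*6*5 = 4859 - (-2)*30 = 4859 - 1*(-60) = 4859 + 60 = 4919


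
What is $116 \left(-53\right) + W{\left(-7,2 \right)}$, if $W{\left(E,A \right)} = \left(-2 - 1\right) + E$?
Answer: $-6158$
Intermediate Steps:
$W{\left(E,A \right)} = -3 + E$
$116 \left(-53\right) + W{\left(-7,2 \right)} = 116 \left(-53\right) - 10 = -6148 - 10 = -6158$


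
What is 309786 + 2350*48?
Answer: 422586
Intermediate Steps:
309786 + 2350*48 = 309786 + 112800 = 422586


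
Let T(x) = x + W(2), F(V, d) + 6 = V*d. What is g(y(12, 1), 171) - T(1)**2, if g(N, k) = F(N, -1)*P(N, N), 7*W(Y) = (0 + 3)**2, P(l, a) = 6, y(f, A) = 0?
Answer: -2020/49 ≈ -41.224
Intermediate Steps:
F(V, d) = -6 + V*d
W(Y) = 9/7 (W(Y) = (0 + 3)**2/7 = (1/7)*3**2 = (1/7)*9 = 9/7)
T(x) = 9/7 + x (T(x) = x + 9/7 = 9/7 + x)
g(N, k) = -36 - 6*N (g(N, k) = (-6 + N*(-1))*6 = (-6 - N)*6 = -36 - 6*N)
g(y(12, 1), 171) - T(1)**2 = (-36 - 6*0) - (9/7 + 1)**2 = (-36 + 0) - (16/7)**2 = -36 - 1*256/49 = -36 - 256/49 = -2020/49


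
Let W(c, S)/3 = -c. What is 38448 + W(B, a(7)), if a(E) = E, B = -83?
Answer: 38697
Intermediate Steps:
W(c, S) = -3*c (W(c, S) = 3*(-c) = -3*c)
38448 + W(B, a(7)) = 38448 - 3*(-83) = 38448 + 249 = 38697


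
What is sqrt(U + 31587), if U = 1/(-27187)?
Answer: 2*sqrt(5836748266154)/27187 ≈ 177.73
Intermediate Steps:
U = -1/27187 ≈ -3.6782e-5
sqrt(U + 31587) = sqrt(-1/27187 + 31587) = sqrt(858755768/27187) = 2*sqrt(5836748266154)/27187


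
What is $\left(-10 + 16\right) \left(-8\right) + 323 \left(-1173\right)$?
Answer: $-378927$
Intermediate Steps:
$\left(-10 + 16\right) \left(-8\right) + 323 \left(-1173\right) = 6 \left(-8\right) - 378879 = -48 - 378879 = -378927$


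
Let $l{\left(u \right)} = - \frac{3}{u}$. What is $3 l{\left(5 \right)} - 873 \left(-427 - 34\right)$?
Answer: $\frac{2012256}{5} \approx 4.0245 \cdot 10^{5}$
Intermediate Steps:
$3 l{\left(5 \right)} - 873 \left(-427 - 34\right) = 3 \left(- \frac{3}{5}\right) - 873 \left(-427 - 34\right) = 3 \left(\left(-3\right) \frac{1}{5}\right) - 873 \left(-427 - 34\right) = 3 \left(- \frac{3}{5}\right) - -402453 = - \frac{9}{5} + 402453 = \frac{2012256}{5}$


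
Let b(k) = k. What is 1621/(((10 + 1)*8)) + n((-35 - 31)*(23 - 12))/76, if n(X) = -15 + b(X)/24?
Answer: 59607/3344 ≈ 17.825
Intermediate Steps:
n(X) = -15 + X/24
1621/(((10 + 1)*8)) + n((-35 - 31)*(23 - 12))/76 = 1621/(((10 + 1)*8)) + (-15 + ((-35 - 31)*(23 - 12))/24)/76 = 1621/((11*8)) + (-15 + (-66*11)/24)*(1/76) = 1621/88 + (-15 + (1/24)*(-726))*(1/76) = 1621*(1/88) + (-15 - 121/4)*(1/76) = 1621/88 - 181/4*1/76 = 1621/88 - 181/304 = 59607/3344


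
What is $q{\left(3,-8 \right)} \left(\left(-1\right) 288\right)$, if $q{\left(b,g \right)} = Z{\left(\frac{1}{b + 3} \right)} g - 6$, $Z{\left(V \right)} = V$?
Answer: $2112$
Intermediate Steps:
$q{\left(b,g \right)} = -6 + \frac{g}{3 + b}$ ($q{\left(b,g \right)} = \frac{g}{b + 3} - 6 = \frac{g}{3 + b} - 6 = -6 + \frac{g}{3 + b}$)
$q{\left(3,-8 \right)} \left(\left(-1\right) 288\right) = \frac{-18 - 8 - 18}{3 + 3} \left(\left(-1\right) 288\right) = \frac{-18 - 8 - 18}{6} \left(-288\right) = \frac{1}{6} \left(-44\right) \left(-288\right) = \left(- \frac{22}{3}\right) \left(-288\right) = 2112$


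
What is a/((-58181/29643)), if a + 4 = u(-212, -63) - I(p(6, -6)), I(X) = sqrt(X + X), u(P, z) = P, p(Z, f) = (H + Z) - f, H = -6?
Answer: 6402888/58181 + 59286*sqrt(3)/58181 ≈ 111.82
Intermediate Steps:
p(Z, f) = -6 + Z - f (p(Z, f) = (-6 + Z) - f = -6 + Z - f)
I(X) = sqrt(2)*sqrt(X) (I(X) = sqrt(2*X) = sqrt(2)*sqrt(X))
a = -216 - 2*sqrt(3) (a = -4 + (-212 - sqrt(2)*sqrt(-6 + 6 - 1*(-6))) = -4 + (-212 - sqrt(2)*sqrt(-6 + 6 + 6)) = -4 + (-212 - sqrt(2)*sqrt(6)) = -4 + (-212 - 2*sqrt(3)) = -216 - 2*sqrt(3) ≈ -219.46)
a/((-58181/29643)) = (-216 - 2*sqrt(3))/((-58181/29643)) = (-216 - 2*sqrt(3))/((-58181*1/29643)) = (-216 - 2*sqrt(3))/(-58181/29643) = (-216 - 2*sqrt(3))*(-29643/58181) = 6402888/58181 + 59286*sqrt(3)/58181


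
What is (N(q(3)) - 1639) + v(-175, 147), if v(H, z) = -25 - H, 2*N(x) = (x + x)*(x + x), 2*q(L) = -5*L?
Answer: -2753/2 ≈ -1376.5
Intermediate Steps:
q(L) = -5*L/2 (q(L) = (-5*L)/2 = -5*L/2)
N(x) = 2*x² (N(x) = ((x + x)*(x + x))/2 = ((2*x)*(2*x))/2 = (4*x²)/2 = 2*x²)
(N(q(3)) - 1639) + v(-175, 147) = (2*(-5/2*3)² - 1639) + (-25 - 1*(-175)) = (2*(-15/2)² - 1639) + (-25 + 175) = (2*(225/4) - 1639) + 150 = (225/2 - 1639) + 150 = -3053/2 + 150 = -2753/2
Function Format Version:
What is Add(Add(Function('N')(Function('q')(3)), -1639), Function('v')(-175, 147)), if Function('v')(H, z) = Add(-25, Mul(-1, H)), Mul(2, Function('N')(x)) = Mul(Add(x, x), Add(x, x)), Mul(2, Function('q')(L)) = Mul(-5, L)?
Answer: Rational(-2753, 2) ≈ -1376.5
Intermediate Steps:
Function('q')(L) = Mul(Rational(-5, 2), L) (Function('q')(L) = Mul(Rational(1, 2), Mul(-5, L)) = Mul(Rational(-5, 2), L))
Function('N')(x) = Mul(2, Pow(x, 2)) (Function('N')(x) = Mul(Rational(1, 2), Mul(Add(x, x), Add(x, x))) = Mul(Rational(1, 2), Mul(Mul(2, x), Mul(2, x))) = Mul(Rational(1, 2), Mul(4, Pow(x, 2))) = Mul(2, Pow(x, 2)))
Add(Add(Function('N')(Function('q')(3)), -1639), Function('v')(-175, 147)) = Add(Add(Mul(2, Pow(Mul(Rational(-5, 2), 3), 2)), -1639), Add(-25, Mul(-1, -175))) = Add(Add(Mul(2, Pow(Rational(-15, 2), 2)), -1639), Add(-25, 175)) = Add(Add(Mul(2, Rational(225, 4)), -1639), 150) = Add(Add(Rational(225, 2), -1639), 150) = Add(Rational(-3053, 2), 150) = Rational(-2753, 2)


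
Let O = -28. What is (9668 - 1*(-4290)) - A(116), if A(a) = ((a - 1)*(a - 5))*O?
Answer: 371378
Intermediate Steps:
A(a) = -28*(-1 + a)*(-5 + a) (A(a) = ((a - 1)*(a - 5))*(-28) = ((-1 + a)*(-5 + a))*(-28) = -28*(-1 + a)*(-5 + a))
(9668 - 1*(-4290)) - A(116) = (9668 - 1*(-4290)) - (-140 - 28*116² + 168*116) = (9668 + 4290) - (-140 - 28*13456 + 19488) = 13958 - (-140 - 376768 + 19488) = 13958 - 1*(-357420) = 13958 + 357420 = 371378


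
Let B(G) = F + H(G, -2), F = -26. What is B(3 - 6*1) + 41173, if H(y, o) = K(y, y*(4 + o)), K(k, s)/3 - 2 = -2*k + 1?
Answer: 41174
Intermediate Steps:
K(k, s) = 9 - 6*k (K(k, s) = 6 + 3*(-2*k + 1) = 6 + 3*(1 - 2*k) = 6 + (3 - 6*k) = 9 - 6*k)
H(y, o) = 9 - 6*y
B(G) = -17 - 6*G (B(G) = -26 + (9 - 6*G) = -17 - 6*G)
B(3 - 6*1) + 41173 = (-17 - 6*(3 - 6*1)) + 41173 = (-17 - 6*(3 - 6)) + 41173 = (-17 - 6*(-3)) + 41173 = (-17 + 18) + 41173 = 1 + 41173 = 41174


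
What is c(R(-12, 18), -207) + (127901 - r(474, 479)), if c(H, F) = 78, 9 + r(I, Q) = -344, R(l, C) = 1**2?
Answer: 128332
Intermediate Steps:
R(l, C) = 1
r(I, Q) = -353 (r(I, Q) = -9 - 344 = -353)
c(R(-12, 18), -207) + (127901 - r(474, 479)) = 78 + (127901 - 1*(-353)) = 78 + (127901 + 353) = 78 + 128254 = 128332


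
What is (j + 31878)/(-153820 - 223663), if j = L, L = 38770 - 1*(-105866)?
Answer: -2418/5171 ≈ -0.46761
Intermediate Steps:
L = 144636 (L = 38770 + 105866 = 144636)
j = 144636
(j + 31878)/(-153820 - 223663) = (144636 + 31878)/(-153820 - 223663) = 176514/(-377483) = 176514*(-1/377483) = -2418/5171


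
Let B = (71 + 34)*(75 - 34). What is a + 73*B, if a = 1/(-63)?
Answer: 19798694/63 ≈ 3.1427e+5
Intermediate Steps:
a = -1/63 ≈ -0.015873
B = 4305 (B = 105*41 = 4305)
a + 73*B = -1/63 + 73*4305 = -1/63 + 314265 = 19798694/63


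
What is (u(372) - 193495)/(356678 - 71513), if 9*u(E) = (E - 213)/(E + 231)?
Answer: -350032402/515863485 ≈ -0.67854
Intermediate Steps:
u(E) = (-213 + E)/(9*(231 + E)) (u(E) = ((E - 213)/(E + 231))/9 = ((-213 + E)/(231 + E))/9 = (-213 + E)/(9*(231 + E)))
(u(372) - 193495)/(356678 - 71513) = ((-213 + 372)/(9*(231 + 372)) - 193495)/(356678 - 71513) = ((⅑)*159/603 - 193495)/285165 = ((⅑)*(1/603)*159 - 193495)*(1/285165) = (53/1809 - 193495)*(1/285165) = -350032402/1809*1/285165 = -350032402/515863485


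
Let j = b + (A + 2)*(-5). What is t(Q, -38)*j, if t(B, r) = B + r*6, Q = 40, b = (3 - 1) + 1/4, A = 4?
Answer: 5217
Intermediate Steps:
b = 9/4 (b = 2 + 1/4 = 9/4 ≈ 2.2500)
t(B, r) = B + 6*r
j = -111/4 (j = 9/4 + (4 + 2)*(-5) = 9/4 + 6*(-5) = 9/4 - 30 = -111/4 ≈ -27.750)
t(Q, -38)*j = (40 + 6*(-38))*(-111/4) = (40 - 228)*(-111/4) = -188*(-111/4) = 5217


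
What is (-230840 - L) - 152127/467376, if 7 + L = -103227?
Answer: -19880044661/155792 ≈ -1.2761e+5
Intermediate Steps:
L = -103234 (L = -7 - 103227 = -103234)
(-230840 - L) - 152127/467376 = (-230840 - 1*(-103234)) - 152127/467376 = (-230840 + 103234) - 152127*1/467376 = -127606 - 50709/155792 = -19880044661/155792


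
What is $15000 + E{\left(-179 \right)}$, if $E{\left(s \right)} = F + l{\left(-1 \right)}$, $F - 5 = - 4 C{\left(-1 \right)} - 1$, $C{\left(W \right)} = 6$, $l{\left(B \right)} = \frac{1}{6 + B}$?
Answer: $\frac{74901}{5} \approx 14980.0$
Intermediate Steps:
$F = -20$ ($F = 5 - 25 = -20$)
$E{\left(s \right)} = - \frac{99}{5}$ ($E{\left(s \right)} = -20 + \frac{1}{6 - 1} = -20 + \frac{1}{5} = - \frac{99}{5}$)
$15000 + E{\left(-179 \right)} = 15000 - \frac{99}{5} = \frac{74901}{5}$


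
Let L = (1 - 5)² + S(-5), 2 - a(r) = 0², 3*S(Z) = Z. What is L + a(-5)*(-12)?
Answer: -29/3 ≈ -9.6667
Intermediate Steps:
S(Z) = Z/3
a(r) = 2 (a(r) = 2 - 1*0² = 2 - 1*0 = 2 + 0 = 2)
L = 43/3 (L = (1 - 5)² + (⅓)*(-5) = (-4)² - 5/3 = 16 - 5/3 = 43/3 ≈ 14.333)
L + a(-5)*(-12) = 43/3 + 2*(-12) = 43/3 - 24 = -29/3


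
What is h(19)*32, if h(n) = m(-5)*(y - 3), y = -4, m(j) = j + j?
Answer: 2240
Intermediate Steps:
m(j) = 2*j
h(n) = 70 (h(n) = (2*(-5))*(-4 - 3) = -10*(-7) = 70)
h(19)*32 = 70*32 = 2240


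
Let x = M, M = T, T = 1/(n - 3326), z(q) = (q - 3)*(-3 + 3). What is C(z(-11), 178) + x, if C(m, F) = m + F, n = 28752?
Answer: 4525829/25426 ≈ 178.00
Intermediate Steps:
z(q) = 0 (z(q) = (-3 + q)*0 = 0)
C(m, F) = F + m
T = 1/25426 (T = 1/(28752 - 3326) = 1/25426 ≈ 3.9330e-5)
M = 1/25426 ≈ 3.9330e-5
x = 1/25426 ≈ 3.9330e-5
C(z(-11), 178) + x = (178 + 0) + 1/25426 = 178 + 1/25426 = 4525829/25426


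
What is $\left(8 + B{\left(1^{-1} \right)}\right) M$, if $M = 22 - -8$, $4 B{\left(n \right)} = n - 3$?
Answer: $225$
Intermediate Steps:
$B{\left(n \right)} = - \frac{3}{4} + \frac{n}{4}$ ($B{\left(n \right)} = \frac{n - 3}{4} = \frac{-3 + n}{4} = - \frac{3}{4} + \frac{n}{4}$)
$M = 30$ ($M = 22 + 8 = 30$)
$\left(8 + B{\left(1^{-1} \right)}\right) M = \left(8 - \left(\frac{3}{4} - \frac{1}{4 \cdot 1}\right)\right) 30 = \left(8 + \left(- \frac{3}{4} + \frac{1}{4} \cdot 1\right)\right) 30 = \left(8 + \left(- \frac{3}{4} + \frac{1}{4}\right)\right) 30 = \left(8 - \frac{1}{2}\right) 30 = \frac{15}{2} \cdot 30 = 225$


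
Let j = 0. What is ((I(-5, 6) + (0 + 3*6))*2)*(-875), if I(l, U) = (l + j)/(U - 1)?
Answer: -29750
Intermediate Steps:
I(l, U) = l/(-1 + U) (I(l, U) = (l + 0)/(U - 1) = l/(-1 + U))
((I(-5, 6) + (0 + 3*6))*2)*(-875) = ((-5/(-1 + 6) + (0 + 3*6))*2)*(-875) = ((-5/5 + (0 + 18))*2)*(-875) = ((-5*⅕ + 18)*2)*(-875) = ((-1 + 18)*2)*(-875) = (17*2)*(-875) = 34*(-875) = -29750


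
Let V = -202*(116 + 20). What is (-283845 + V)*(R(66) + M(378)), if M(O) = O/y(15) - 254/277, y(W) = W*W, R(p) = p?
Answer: -143932433878/6925 ≈ -2.0784e+7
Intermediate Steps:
V = -27472 (V = -202*136 = -27472)
y(W) = W²
M(O) = -254/277 + O/225 (M(O) = O/(15²) - 254/277 = O/225 - 254*1/277 = O*(1/225) - 254/277 = O/225 - 254/277 = -254/277 + O/225)
(-283845 + V)*(R(66) + M(378)) = (-283845 - 27472)*(66 + (-254/277 + (1/225)*378)) = -311317*(66 + (-254/277 + 42/25)) = -311317*(66 + 5284/6925) = -311317*462334/6925 = -143932433878/6925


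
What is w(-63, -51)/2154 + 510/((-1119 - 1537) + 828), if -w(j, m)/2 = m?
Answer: -76007/328126 ≈ -0.23164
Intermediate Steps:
w(j, m) = -2*m
w(-63, -51)/2154 + 510/((-1119 - 1537) + 828) = -2*(-51)/2154 + 510/((-1119 - 1537) + 828) = 102*(1/2154) + 510/(-2656 + 828) = 17/359 + 510/(-1828) = 17/359 + 510*(-1/1828) = 17/359 - 255/914 = -76007/328126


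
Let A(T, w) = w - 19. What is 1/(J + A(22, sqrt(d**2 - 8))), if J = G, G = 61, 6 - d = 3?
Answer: 1/43 ≈ 0.023256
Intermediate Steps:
d = 3 (d = 6 - 1*3 = 6 - 3 = 3)
J = 61
A(T, w) = -19 + w
1/(J + A(22, sqrt(d**2 - 8))) = 1/(61 + (-19 + sqrt(3**2 - 8))) = 1/(61 + (-19 + sqrt(9 - 8))) = 1/(61 + (-19 + sqrt(1))) = 1/(61 + (-19 + 1)) = 1/(61 - 18) = 1/43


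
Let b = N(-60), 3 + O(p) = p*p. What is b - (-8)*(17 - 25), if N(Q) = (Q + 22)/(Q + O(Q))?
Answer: -226406/3537 ≈ -64.011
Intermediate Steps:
O(p) = -3 + p**2 (O(p) = -3 + p*p = -3 + p**2)
N(Q) = (22 + Q)/(-3 + Q + Q**2) (N(Q) = (Q + 22)/(Q + (-3 + Q**2)) = (22 + Q)/(-3 + Q + Q**2))
b = -38/3537 (b = (22 - 60)/(-3 - 60 + (-60)**2) = -38/(-3 - 60 + 3600) = -38/3537 ≈ -0.010744)
b - (-8)*(17 - 25) = -38/3537 - (-8)*(17 - 25) = -38/3537 - (-8)*(-8) = -38/3537 - 1*64 = -38/3537 - 64 = -226406/3537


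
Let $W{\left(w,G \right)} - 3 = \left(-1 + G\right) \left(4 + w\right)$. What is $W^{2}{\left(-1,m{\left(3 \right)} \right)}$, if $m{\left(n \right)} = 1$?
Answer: $9$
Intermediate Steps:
$W{\left(w,G \right)} = 3 + \left(-1 + G\right) \left(4 + w\right)$
$W^{2}{\left(-1,m{\left(3 \right)} \right)} = \left(-1 - -1 + 4 \cdot 1 + 1 \left(-1\right)\right)^{2} = \left(-1 + 1 + 4 - 1\right)^{2} = 3^{2} = 9$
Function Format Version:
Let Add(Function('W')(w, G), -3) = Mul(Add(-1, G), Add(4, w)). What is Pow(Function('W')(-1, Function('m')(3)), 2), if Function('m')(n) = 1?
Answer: 9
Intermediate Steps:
Function('W')(w, G) = Add(3, Mul(Add(-1, G), Add(4, w)))
Pow(Function('W')(-1, Function('m')(3)), 2) = Pow(Add(-1, Mul(-1, -1), Mul(4, 1), Mul(1, -1)), 2) = Pow(Add(-1, 1, 4, -1), 2) = Pow(3, 2) = 9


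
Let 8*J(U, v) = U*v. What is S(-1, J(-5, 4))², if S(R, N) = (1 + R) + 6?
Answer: 36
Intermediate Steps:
J(U, v) = U*v/8 (J(U, v) = (U*v)/8 = U*v/8)
S(R, N) = 7 + R
S(-1, J(-5, 4))² = (7 - 1)² = 6² = 36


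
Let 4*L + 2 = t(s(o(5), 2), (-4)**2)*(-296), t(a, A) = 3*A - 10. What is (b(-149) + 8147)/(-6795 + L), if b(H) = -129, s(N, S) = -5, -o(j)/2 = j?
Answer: -16036/19215 ≈ -0.83456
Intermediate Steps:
o(j) = -2*j
t(a, A) = -10 + 3*A
L = -5625/2 (L = -1/2 + ((-10 + 3*(-4)**2)*(-296))/4 = -1/2 + ((-10 + 3*16)*(-296))/4 = -1/2 + ((-10 + 48)*(-296))/4 = -1/2 + (38*(-296))/4 = -1/2 + (1/4)*(-11248) = -1/2 - 2812 = -5625/2 ≈ -2812.5)
(b(-149) + 8147)/(-6795 + L) = (-129 + 8147)/(-6795 - 5625/2) = 8018/(-19215/2) = 8018*(-2/19215) = -16036/19215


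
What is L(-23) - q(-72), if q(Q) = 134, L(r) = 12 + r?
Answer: -145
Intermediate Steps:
L(-23) - q(-72) = (12 - 23) - 1*134 = -11 - 134 = -145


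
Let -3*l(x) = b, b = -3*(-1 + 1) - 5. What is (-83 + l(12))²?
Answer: 59536/9 ≈ 6615.1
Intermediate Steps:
b = -5 (b = -3*0 - 5 = 0 - 5 = -5)
l(x) = 5/3 (l(x) = -⅓*(-5) = 5/3)
(-83 + l(12))² = (-83 + 5/3)² = (-244/3)² = 59536/9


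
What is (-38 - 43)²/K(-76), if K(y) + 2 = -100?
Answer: -2187/34 ≈ -64.323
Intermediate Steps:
K(y) = -102 (K(y) = -2 - 100 = -102)
(-38 - 43)²/K(-76) = (-38 - 43)²/(-102) = (-81)²*(-1/102) = 6561*(-1/102) = -2187/34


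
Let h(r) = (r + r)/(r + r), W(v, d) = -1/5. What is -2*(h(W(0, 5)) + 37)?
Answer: -76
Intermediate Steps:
W(v, d) = -⅕ (W(v, d) = -1*⅕ = -⅕)
h(r) = 1 (h(r) = (2*r)/((2*r)) = (2*r)*(1/(2*r)) = 1)
-2*(h(W(0, 5)) + 37) = -2*(1 + 37) = -2*38 = -76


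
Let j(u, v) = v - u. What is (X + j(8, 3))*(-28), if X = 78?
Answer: -2044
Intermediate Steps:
(X + j(8, 3))*(-28) = (78 + (3 - 1*8))*(-28) = (78 + (3 - 8))*(-28) = (78 - 5)*(-28) = 73*(-28) = -2044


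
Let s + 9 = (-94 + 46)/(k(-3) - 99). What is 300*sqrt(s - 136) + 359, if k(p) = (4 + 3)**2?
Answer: 359 + 60*I*sqrt(3601) ≈ 359.0 + 3600.5*I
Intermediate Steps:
k(p) = 49 (k(p) = 7**2 = 49)
s = -201/25 (s = -9 + (-94 + 46)/(49 - 99) = -9 - 48/(-50) = -9 - 48*(-1/50) = -9 + 24/25 = -201/25 ≈ -8.0400)
300*sqrt(s - 136) + 359 = 300*sqrt(-201/25 - 136) + 359 = 300*sqrt(-3601/25) + 359 = 300*(I*sqrt(3601)/5) + 359 = 60*I*sqrt(3601) + 359 = 359 + 60*I*sqrt(3601)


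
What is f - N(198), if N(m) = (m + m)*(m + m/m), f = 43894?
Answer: -34910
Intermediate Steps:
N(m) = 2*m*(1 + m) (N(m) = (2*m)*(m + 1) = (2*m)*(1 + m) = 2*m*(1 + m))
f - N(198) = 43894 - 2*198*(1 + 198) = 43894 - 2*198*199 = 43894 - 1*78804 = 43894 - 78804 = -34910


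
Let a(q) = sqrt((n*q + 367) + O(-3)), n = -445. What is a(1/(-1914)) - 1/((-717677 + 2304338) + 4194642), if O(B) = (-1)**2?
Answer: -1/5781303 + sqrt(1348981458)/1914 ≈ 19.189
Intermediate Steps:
O(B) = 1
a(q) = sqrt(368 - 445*q) (a(q) = sqrt((-445*q + 367) + 1) = sqrt((367 - 445*q) + 1) = sqrt(368 - 445*q))
a(1/(-1914)) - 1/((-717677 + 2304338) + 4194642) = sqrt(368 - 445/(-1914)) - 1/((-717677 + 2304338) + 4194642) = sqrt(368 - 445*(-1/1914)) - 1/(1586661 + 4194642) = sqrt(368 + 445/1914) - 1/5781303 = sqrt(704797/1914) - 1*1/5781303 = sqrt(1348981458)/1914 - 1/5781303 = -1/5781303 + sqrt(1348981458)/1914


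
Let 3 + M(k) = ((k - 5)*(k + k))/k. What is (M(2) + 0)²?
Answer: 81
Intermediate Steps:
M(k) = -13 + 2*k (M(k) = -3 + ((k - 5)*(k + k))/k = -3 + ((-5 + k)*(2*k))/k = -3 + (2*k*(-5 + k))/k = -3 + (-10 + 2*k) = -13 + 2*k)
(M(2) + 0)² = ((-13 + 2*2) + 0)² = ((-13 + 4) + 0)² = (-9 + 0)² = (-9)² = 81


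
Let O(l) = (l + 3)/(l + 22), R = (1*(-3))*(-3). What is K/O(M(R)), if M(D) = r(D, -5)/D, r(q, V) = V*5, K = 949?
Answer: 164177/2 ≈ 82089.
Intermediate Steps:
R = 9 (R = -3*(-3) = 9)
r(q, V) = 5*V
M(D) = -25/D (M(D) = (5*(-5))/D = -25/D)
O(l) = (3 + l)/(22 + l)
K/O(M(R)) = 949/(((3 - 25/9)/(22 - 25/9))) = 949/(((2/9)/(173/9))) = 949/(((9/173)*(2/9))) = 949/(2/173) = 949*(173/2) = 164177/2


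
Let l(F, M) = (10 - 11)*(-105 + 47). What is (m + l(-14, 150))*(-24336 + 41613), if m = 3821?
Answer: 67017483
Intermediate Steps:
l(F, M) = 58 (l(F, M) = -1*(-58) = 58)
(m + l(-14, 150))*(-24336 + 41613) = (3821 + 58)*(-24336 + 41613) = 3879*17277 = 67017483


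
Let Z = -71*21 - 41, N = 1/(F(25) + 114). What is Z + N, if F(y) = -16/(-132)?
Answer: -5769479/3766 ≈ -1532.0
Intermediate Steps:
F(y) = 4/33 (F(y) = -16*(-1/132) = 4/33)
N = 33/3766 (N = 1/(4/33 + 114) = 1/(3766/33) = 33/3766 ≈ 0.0087626)
Z = -1532 (Z = -1491 - 41 = -1532)
Z + N = -1532 + 33/3766 = -5769479/3766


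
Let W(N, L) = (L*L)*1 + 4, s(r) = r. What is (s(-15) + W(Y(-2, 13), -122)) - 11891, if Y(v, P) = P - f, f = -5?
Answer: 2982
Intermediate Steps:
Y(v, P) = 5 + P (Y(v, P) = P - 1*(-5) = P + 5 = 5 + P)
W(N, L) = 4 + L² (W(N, L) = L²*1 + 4 = L² + 4 = 4 + L²)
(s(-15) + W(Y(-2, 13), -122)) - 11891 = (-15 + (4 + (-122)²)) - 11891 = (-15 + (4 + 14884)) - 11891 = (-15 + 14888) - 11891 = 14873 - 11891 = 2982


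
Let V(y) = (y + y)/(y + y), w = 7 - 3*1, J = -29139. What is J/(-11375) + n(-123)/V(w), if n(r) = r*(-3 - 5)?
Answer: 11222139/11375 ≈ 986.56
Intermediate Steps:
w = 4 (w = 7 - 3 = 4)
V(y) = 1 (V(y) = (2*y)/((2*y)) = (2*y)*(1/(2*y)) = 1)
n(r) = -8*r (n(r) = r*(-8) = -8*r)
J/(-11375) + n(-123)/V(w) = -29139/(-11375) - 8*(-123)/1 = -29139*(-1/11375) + 984*1 = 29139/11375 + 984 = 11222139/11375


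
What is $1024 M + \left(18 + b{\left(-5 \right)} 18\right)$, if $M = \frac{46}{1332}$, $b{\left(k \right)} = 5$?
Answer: $\frac{47740}{333} \approx 143.36$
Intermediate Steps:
$M = \frac{23}{666}$ ($M = 46 \cdot \frac{1}{1332} = \frac{23}{666} \approx 0.034535$)
$1024 M + \left(18 + b{\left(-5 \right)} 18\right) = 1024 \cdot \frac{23}{666} + \left(18 + 5 \cdot 18\right) = \frac{11776}{333} + \left(18 + 90\right) = \frac{11776}{333} + 108 = \frac{47740}{333}$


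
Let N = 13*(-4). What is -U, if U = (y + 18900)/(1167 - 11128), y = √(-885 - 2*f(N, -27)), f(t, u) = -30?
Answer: 2700/1423 + 5*I*√33/9961 ≈ 1.8974 + 0.0028835*I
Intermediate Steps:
N = -52
y = 5*I*√33 (y = √(-885 - 2*(-30)) = √(-885 + 60) = √(-825) = 5*I*√33 ≈ 28.723*I)
U = -2700/1423 - 5*I*√33/9961 (U = (5*I*√33 + 18900)/(1167 - 11128) = (18900 + 5*I*√33)/(-9961) = (18900 + 5*I*√33)*(-1/9961) = -2700/1423 - 5*I*√33/9961 ≈ -1.8974 - 0.0028835*I)
-U = -(-2700/1423 - 5*I*√33/9961) = 2700/1423 + 5*I*√33/9961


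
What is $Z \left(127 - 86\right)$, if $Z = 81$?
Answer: $3321$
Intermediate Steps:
$Z \left(127 - 86\right) = 81 \left(127 - 86\right) = 81 \cdot 41 = 3321$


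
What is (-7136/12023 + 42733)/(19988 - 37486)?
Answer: -513771723/210378454 ≈ -2.4421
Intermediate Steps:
(-7136/12023 + 42733)/(19988 - 37486) = (-7136*1/12023 + 42733)/(-17498) = (-7136/12023 + 42733)*(-1/17498) = (513771723/12023)*(-1/17498) = -513771723/210378454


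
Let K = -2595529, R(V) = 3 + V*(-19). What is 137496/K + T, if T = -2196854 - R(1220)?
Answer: -5641841827629/2595529 ≈ -2.1737e+6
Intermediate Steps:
R(V) = 3 - 19*V
T = -2173677 (T = -2196854 - (3 - 19*1220) = -2196854 - (3 - 23180) = -2196854 - 1*(-23177) = -2196854 + 23177 = -2173677)
137496/K + T = 137496/(-2595529) - 2173677 = 137496*(-1/2595529) - 2173677 = -137496/2595529 - 2173677 = -5641841827629/2595529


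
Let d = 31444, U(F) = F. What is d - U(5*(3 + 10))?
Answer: 31379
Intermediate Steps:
d - U(5*(3 + 10)) = 31444 - 5*(3 + 10) = 31444 - 5*13 = 31444 - 1*65 = 31444 - 65 = 31379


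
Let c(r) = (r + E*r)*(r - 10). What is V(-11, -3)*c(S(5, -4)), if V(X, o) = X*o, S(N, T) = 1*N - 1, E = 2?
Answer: -2376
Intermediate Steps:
S(N, T) = -1 + N (S(N, T) = N - 1 = -1 + N)
c(r) = 3*r*(-10 + r) (c(r) = (r + 2*r)*(r - 10) = (3*r)*(-10 + r) = 3*r*(-10 + r))
V(-11, -3)*c(S(5, -4)) = (-11*(-3))*(3*(-1 + 5)*(-10 + (-1 + 5))) = 33*(3*4*(-10 + 4)) = 33*(3*4*(-6)) = 33*(-72) = -2376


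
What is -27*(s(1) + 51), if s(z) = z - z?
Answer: -1377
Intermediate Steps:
s(z) = 0
-27*(s(1) + 51) = -27*(0 + 51) = -27*51 = -1377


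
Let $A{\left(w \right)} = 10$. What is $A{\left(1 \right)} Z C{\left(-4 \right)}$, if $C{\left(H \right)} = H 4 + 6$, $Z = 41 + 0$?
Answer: $-4100$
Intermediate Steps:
$Z = 41$
$C{\left(H \right)} = 6 + 4 H$ ($C{\left(H \right)} = 4 H + 6 = 6 + 4 H$)
$A{\left(1 \right)} Z C{\left(-4 \right)} = 10 \cdot 41 \left(6 + 4 \left(-4\right)\right) = 410 \left(6 - 16\right) = 410 \left(-10\right) = -4100$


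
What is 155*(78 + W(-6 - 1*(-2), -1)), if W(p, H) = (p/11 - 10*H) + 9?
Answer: 164765/11 ≈ 14979.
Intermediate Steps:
W(p, H) = 9 - 10*H + p/11 (W(p, H) = (p/11 - 10*H) + 9 = (-10*H + p/11) + 9 = 9 - 10*H + p/11)
155*(78 + W(-6 - 1*(-2), -1)) = 155*(78 + (9 - 10*(-1) + (-6 - 1*(-2))/11)) = 155*(78 + (9 + 10 + (-6 + 2)/11)) = 155*(78 + (9 + 10 + (1/11)*(-4))) = 155*(78 + (9 + 10 - 4/11)) = 155*(78 + 205/11) = 155*(1063/11) = 164765/11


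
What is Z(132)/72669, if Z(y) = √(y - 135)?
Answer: I*√3/72669 ≈ 2.3835e-5*I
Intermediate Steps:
Z(y) = √(-135 + y)
Z(132)/72669 = √(-135 + 132)/72669 = √(-3)*(1/72669) = (I*√3)*(1/72669) = I*√3/72669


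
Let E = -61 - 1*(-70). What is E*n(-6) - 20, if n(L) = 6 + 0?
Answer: 34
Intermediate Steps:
E = 9 (E = -61 + 70 = 9)
n(L) = 6
E*n(-6) - 20 = 9*6 - 20 = 54 - 20 = 34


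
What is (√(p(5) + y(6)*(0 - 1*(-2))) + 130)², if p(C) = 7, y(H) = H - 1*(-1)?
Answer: (130 + √21)² ≈ 18112.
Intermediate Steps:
y(H) = 1 + H (y(H) = H + 1 = 1 + H)
(√(p(5) + y(6)*(0 - 1*(-2))) + 130)² = (√(7 + (1 + 6)*(0 - 1*(-2))) + 130)² = (√(7 + 7*(0 + 2)) + 130)² = (√(7 + 7*2) + 130)² = (√(7 + 14) + 130)² = (√21 + 130)² = (130 + √21)²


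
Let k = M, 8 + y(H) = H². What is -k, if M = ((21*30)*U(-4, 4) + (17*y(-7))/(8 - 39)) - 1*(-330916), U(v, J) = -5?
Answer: -10160049/31 ≈ -3.2774e+5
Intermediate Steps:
y(H) = -8 + H²
M = 10160049/31 (M = ((21*30)*(-5) + (17*(-8 + (-7)²))/(8 - 39)) - 1*(-330916) = (630*(-5) + (17*(-8 + 49))/(-31)) + 330916 = (-3150 + (17*41)*(-1/31)) + 330916 = (-3150 + 697*(-1/31)) + 330916 = (-3150 - 697/31) + 330916 = -98347/31 + 330916 = 10160049/31 ≈ 3.2774e+5)
k = 10160049/31 ≈ 3.2774e+5
-k = -1*10160049/31 = -10160049/31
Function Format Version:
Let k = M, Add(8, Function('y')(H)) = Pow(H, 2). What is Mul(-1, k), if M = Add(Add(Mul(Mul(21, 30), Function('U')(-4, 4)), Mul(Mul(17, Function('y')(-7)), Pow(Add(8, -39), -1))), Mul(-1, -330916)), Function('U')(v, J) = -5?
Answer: Rational(-10160049, 31) ≈ -3.2774e+5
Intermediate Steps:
Function('y')(H) = Add(-8, Pow(H, 2))
M = Rational(10160049, 31) (M = Add(Add(Mul(Mul(21, 30), -5), Mul(Mul(17, Add(-8, Pow(-7, 2))), Pow(Add(8, -39), -1))), Mul(-1, -330916)) = Add(Add(Mul(630, -5), Mul(Mul(17, Add(-8, 49)), Pow(-31, -1))), 330916) = Add(Add(-3150, Mul(Mul(17, 41), Rational(-1, 31))), 330916) = Add(Add(-3150, Mul(697, Rational(-1, 31))), 330916) = Add(Add(-3150, Rational(-697, 31)), 330916) = Add(Rational(-98347, 31), 330916) = Rational(10160049, 31) ≈ 3.2774e+5)
k = Rational(10160049, 31) ≈ 3.2774e+5
Mul(-1, k) = Mul(-1, Rational(10160049, 31)) = Rational(-10160049, 31)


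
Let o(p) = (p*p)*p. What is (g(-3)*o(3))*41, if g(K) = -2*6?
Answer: -13284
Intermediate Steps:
o(p) = p**3 (o(p) = p**2*p = p**3)
g(K) = -12
(g(-3)*o(3))*41 = -12*3**3*41 = -12*27*41 = -324*41 = -13284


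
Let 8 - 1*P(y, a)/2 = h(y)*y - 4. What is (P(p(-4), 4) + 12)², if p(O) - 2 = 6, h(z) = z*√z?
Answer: 132368 - 18432*√2 ≈ 1.0630e+5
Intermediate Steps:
h(z) = z^(3/2)
p(O) = 8 (p(O) = 2 + 6 = 8)
P(y, a) = 24 - 2*y^(5/2) (P(y, a) = 16 - 2*(y^(3/2)*y - 4) = 16 - 2*(y^(5/2) - 4) = 16 - 2*(-4 + y^(5/2)) = 16 + (8 - 2*y^(5/2)) = 24 - 2*y^(5/2))
(P(p(-4), 4) + 12)² = ((24 - 256*√2) + 12)² = (36 - 256*√2)²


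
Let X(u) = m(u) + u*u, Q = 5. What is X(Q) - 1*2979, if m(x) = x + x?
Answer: -2944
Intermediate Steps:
m(x) = 2*x
X(u) = u² + 2*u (X(u) = 2*u + u*u = 2*u + u² = u² + 2*u)
X(Q) - 1*2979 = 5*(2 + 5) - 1*2979 = 5*7 - 2979 = 35 - 2979 = -2944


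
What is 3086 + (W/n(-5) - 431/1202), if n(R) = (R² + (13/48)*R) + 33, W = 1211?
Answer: 10154480435/3268238 ≈ 3107.0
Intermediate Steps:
n(R) = 33 + R² + 13*R/48 (n(R) = (R² + (13*(1/48))*R) + 33 = (R² + 13*R/48) + 33 = 33 + R² + 13*R/48)
3086 + (W/n(-5) - 431/1202) = 3086 + (1211/(33 + (-5)² + (13/48)*(-5)) - 431/1202) = 3086 + (1211/(33 + 25 - 65/48) - 431*1/1202) = 3086 + (1211/(2719/48) - 431/1202) = 3086 + (1211*(48/2719) - 431/1202) = 3086 + (58128/2719 - 431/1202) = 3086 + 68697967/3268238 = 10154480435/3268238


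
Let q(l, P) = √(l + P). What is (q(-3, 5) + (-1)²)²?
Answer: (1 + √2)² ≈ 5.8284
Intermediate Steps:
q(l, P) = √(P + l)
(q(-3, 5) + (-1)²)² = (√(5 - 3) + (-1)²)² = (√2 + 1)² = (1 + √2)²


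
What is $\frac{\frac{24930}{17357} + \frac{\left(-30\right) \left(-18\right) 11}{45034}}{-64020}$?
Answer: $- \frac{928635}{37910274193} \approx -2.4496 \cdot 10^{-5}$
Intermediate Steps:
$\frac{\frac{24930}{17357} + \frac{\left(-30\right) \left(-18\right) 11}{45034}}{-64020} = \left(24930 \cdot \frac{1}{17357} + 540 \cdot 11 \cdot \frac{1}{45034}\right) \left(- \frac{1}{64020}\right) = \left(\frac{24930}{17357} + 5940 \cdot \frac{1}{45034}\right) \left(- \frac{1}{64020}\right) = \left(\frac{24930}{17357} + \frac{270}{2047}\right) \left(- \frac{1}{64020}\right) = \frac{55718100}{35529779} \left(- \frac{1}{64020}\right) = - \frac{928635}{37910274193}$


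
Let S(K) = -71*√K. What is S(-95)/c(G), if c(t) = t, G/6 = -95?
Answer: 71*I*√95/570 ≈ 1.2141*I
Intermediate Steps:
G = -570 (G = 6*(-95) = -570)
S(-95)/c(G) = -71*I*√95/(-570) = -71*I*√95*(-1/570) = 71*I*√95/570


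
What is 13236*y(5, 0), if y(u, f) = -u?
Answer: -66180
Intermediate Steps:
13236*y(5, 0) = 13236*(-1*5) = 13236*(-5) = -66180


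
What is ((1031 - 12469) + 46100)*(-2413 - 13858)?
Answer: -563985402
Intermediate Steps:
((1031 - 12469) + 46100)*(-2413 - 13858) = (-11438 + 46100)*(-16271) = 34662*(-16271) = -563985402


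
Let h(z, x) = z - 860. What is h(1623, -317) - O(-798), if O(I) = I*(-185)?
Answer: -146867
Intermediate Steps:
O(I) = -185*I
h(z, x) = -860 + z
h(1623, -317) - O(-798) = (-860 + 1623) - (-185)*(-798) = 763 - 1*147630 = 763 - 147630 = -146867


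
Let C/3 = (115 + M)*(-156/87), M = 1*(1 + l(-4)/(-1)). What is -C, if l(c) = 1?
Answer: 17940/29 ≈ 618.62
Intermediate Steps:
M = 0 (M = 1*(1 + 1/(-1)) = 1*(1 + 1*(-1)) = 1*(1 - 1) = 1*0 = 0)
C = -17940/29 (C = 3*((115 + 0)*(-156/87)) = 3*(115*(-156*1/87)) = 3*(115*(-52/29)) = 3*(-5980/29) = -17940/29 ≈ -618.62)
-C = -1*(-17940/29) = 17940/29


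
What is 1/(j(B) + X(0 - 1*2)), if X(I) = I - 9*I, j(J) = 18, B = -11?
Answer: 1/34 ≈ 0.029412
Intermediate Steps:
X(I) = -8*I (X(I) = I - 9*I = -8*I)
1/(j(B) + X(0 - 1*2)) = 1/(18 - 8*(0 - 1*2)) = 1/(18 - 8*(0 - 2)) = 1/(18 - 8*(-2)) = 1/(18 + 16) = 1/34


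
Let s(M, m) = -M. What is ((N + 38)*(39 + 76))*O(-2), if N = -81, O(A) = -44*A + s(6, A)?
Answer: -405490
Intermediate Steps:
O(A) = -6 - 44*A (O(A) = -44*A - 1*6 = -44*A - 6 = -6 - 44*A)
((N + 38)*(39 + 76))*O(-2) = ((-81 + 38)*(39 + 76))*(-6 - 44*(-2)) = (-43*115)*(-6 + 88) = -4945*82 = -405490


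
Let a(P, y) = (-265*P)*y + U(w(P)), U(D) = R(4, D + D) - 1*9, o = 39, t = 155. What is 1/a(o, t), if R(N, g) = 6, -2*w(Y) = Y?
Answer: -1/1601928 ≈ -6.2425e-7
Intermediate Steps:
w(Y) = -Y/2
U(D) = -3 (U(D) = 6 - 1*9 = 6 - 9 = -3)
a(P, y) = -3 - 265*P*y (a(P, y) = (-265*P)*y - 3 = -265*P*y - 3 = -3 - 265*P*y)
1/a(o, t) = 1/(-3 - 265*39*155) = 1/(-3 - 1601925) = 1/(-1601928) = -1/1601928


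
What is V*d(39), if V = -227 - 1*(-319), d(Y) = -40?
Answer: -3680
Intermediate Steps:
V = 92 (V = -227 + 319 = 92)
V*d(39) = 92*(-40) = -3680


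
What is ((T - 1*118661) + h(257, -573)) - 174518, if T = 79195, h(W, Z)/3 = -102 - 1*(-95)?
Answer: -214005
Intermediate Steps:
h(W, Z) = -21 (h(W, Z) = 3*(-102 - 1*(-95)) = 3*(-102 + 95) = 3*(-7) = -21)
((T - 1*118661) + h(257, -573)) - 174518 = ((79195 - 1*118661) - 21) - 174518 = ((79195 - 118661) - 21) - 174518 = (-39466 - 21) - 174518 = -39487 - 174518 = -214005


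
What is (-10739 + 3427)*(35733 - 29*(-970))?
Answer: -466966256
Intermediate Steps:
(-10739 + 3427)*(35733 - 29*(-970)) = -7312*(35733 + 28130) = -7312*63863 = -466966256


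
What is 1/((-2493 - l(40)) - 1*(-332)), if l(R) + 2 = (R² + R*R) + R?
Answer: -1/5399 ≈ -0.00018522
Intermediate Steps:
l(R) = -2 + R + 2*R² (l(R) = -2 + ((R² + R*R) + R) = -2 + ((R² + R²) + R) = -2 + (2*R² + R) = -2 + (R + 2*R²) = -2 + R + 2*R²)
1/((-2493 - l(40)) - 1*(-332)) = 1/((-2493 - (-2 + 40 + 2*40²)) - 1*(-332)) = 1/((-2493 - (-2 + 40 + 2*1600)) + 332) = 1/((-2493 - (-2 + 40 + 3200)) + 332) = 1/((-2493 - 1*3238) + 332) = 1/((-2493 - 3238) + 332) = 1/(-5731 + 332) = 1/(-5399) = -1/5399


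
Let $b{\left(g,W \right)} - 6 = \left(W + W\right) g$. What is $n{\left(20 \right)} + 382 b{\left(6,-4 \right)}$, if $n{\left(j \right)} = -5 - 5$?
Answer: $-16054$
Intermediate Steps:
$b{\left(g,W \right)} = 6 + 2 W g$ ($b{\left(g,W \right)} = 6 + \left(W + W\right) g = 6 + 2 W g$)
$n{\left(j \right)} = -10$ ($n{\left(j \right)} = -5 - 5 = -10$)
$n{\left(20 \right)} + 382 b{\left(6,-4 \right)} = -10 + 382 \left(6 + 2 \left(-4\right) 6\right) = -10 + 382 \left(6 - 48\right) = -10 + 382 \left(-42\right) = -10 - 16044 = -16054$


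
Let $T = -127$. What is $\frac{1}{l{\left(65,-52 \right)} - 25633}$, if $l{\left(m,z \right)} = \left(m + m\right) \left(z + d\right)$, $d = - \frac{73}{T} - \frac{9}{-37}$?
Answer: $- \frac{4699}{151714987} \approx -3.0973 \cdot 10^{-5}$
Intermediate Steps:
$d = \frac{3844}{4699}$ ($d = - \frac{73}{-127} - \frac{9}{-37} = \left(-73\right) \left(- \frac{1}{127}\right) - - \frac{9}{37} = \frac{73}{127} + \frac{9}{37} = \frac{3844}{4699} \approx 0.81805$)
$l{\left(m,z \right)} = 2 m \left(\frac{3844}{4699} + z\right)$ ($l{\left(m,z \right)} = \left(m + m\right) \left(z + \frac{3844}{4699}\right) = 2 m \left(\frac{3844}{4699} + z\right)$)
$\frac{1}{l{\left(65,-52 \right)} - 25633} = \frac{1}{\frac{2}{4699} \cdot 65 \left(3844 + 4699 \left(-52\right)\right) - 25633} = \frac{1}{\frac{2}{4699} \cdot 65 \left(3844 - 244348\right) - 25633} = \frac{1}{\frac{2}{4699} \cdot 65 \left(-240504\right) - 25633} = \frac{1}{- \frac{31265520}{4699} - 25633} = \frac{1}{- \frac{151714987}{4699}} = - \frac{4699}{151714987}$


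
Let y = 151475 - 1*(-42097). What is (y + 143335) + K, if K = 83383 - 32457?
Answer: 387833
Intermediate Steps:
y = 193572 (y = 151475 + 42097 = 193572)
K = 50926
(y + 143335) + K = (193572 + 143335) + 50926 = 336907 + 50926 = 387833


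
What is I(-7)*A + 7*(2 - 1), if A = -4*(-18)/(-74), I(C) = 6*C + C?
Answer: 2023/37 ≈ 54.676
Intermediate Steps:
I(C) = 7*C
A = -36/37 (A = 72*(-1/74) = -36/37 ≈ -0.97297)
I(-7)*A + 7*(2 - 1) = (7*(-7))*(-36/37) + 7*(2 - 1) = -49*(-36/37) + 7*1 = 1764/37 + 7 = 2023/37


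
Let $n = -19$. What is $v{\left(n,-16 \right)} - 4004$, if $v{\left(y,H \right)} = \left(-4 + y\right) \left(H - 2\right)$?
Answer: $-3590$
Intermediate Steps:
$v{\left(y,H \right)} = \left(-4 + y\right) \left(-2 + H\right)$
$v{\left(n,-16 \right)} - 4004 = \left(8 - -64 - -38 - -304\right) - 4004 = \left(8 + 64 + 38 + 304\right) - 4004 = 414 - 4004 = -3590$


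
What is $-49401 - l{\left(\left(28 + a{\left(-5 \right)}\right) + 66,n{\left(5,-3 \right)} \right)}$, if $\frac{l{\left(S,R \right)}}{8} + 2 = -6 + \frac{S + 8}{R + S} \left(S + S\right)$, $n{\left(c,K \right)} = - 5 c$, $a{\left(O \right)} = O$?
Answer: $- \frac{205981}{4} \approx -51495.0$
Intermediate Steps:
$l{\left(S,R \right)} = -64 + \frac{16 S \left(8 + S\right)}{R + S}$ ($l{\left(S,R \right)} = -16 + 8 \left(-6 + \frac{S + 8}{R + S} \left(S + S\right)\right) = -16 + 8 \left(-6 + \frac{8 + S}{R + S} 2 S\right) = -16 + 8 \left(-6 + \frac{2 S \left(8 + S\right)}{R + S}\right) = -16 + \left(-48 + \frac{16 S \left(8 + S\right)}{R + S}\right) = -64 + \frac{16 S \left(8 + S\right)}{R + S}$)
$-49401 - l{\left(\left(28 + a{\left(-5 \right)}\right) + 66,n{\left(5,-3 \right)} \right)} = -49401 - \frac{16 \left(\left(\left(28 - 5\right) + 66\right)^{2} - 4 \left(\left(-5\right) 5\right) + 4 \left(\left(28 - 5\right) + 66\right)\right)}{\left(-5\right) 5 + \left(\left(28 - 5\right) + 66\right)} = -49401 - \frac{16 \left(\left(23 + 66\right)^{2} - -100 + 4 \left(23 + 66\right)\right)}{-25 + \left(23 + 66\right)} = -49401 - \frac{16 \left(89^{2} + 100 + 4 \cdot 89\right)}{-25 + 89} = -49401 - \frac{16 \left(7921 + 100 + 356\right)}{64} = -49401 - 16 \cdot \frac{1}{64} \cdot 8377 = -49401 - \frac{8377}{4} = - \frac{205981}{4}$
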